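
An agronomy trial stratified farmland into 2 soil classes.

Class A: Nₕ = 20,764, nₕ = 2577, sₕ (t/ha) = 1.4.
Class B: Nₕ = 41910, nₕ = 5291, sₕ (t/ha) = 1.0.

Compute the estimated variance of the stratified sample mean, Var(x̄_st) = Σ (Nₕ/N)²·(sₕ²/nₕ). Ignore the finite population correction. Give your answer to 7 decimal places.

0.0001680

N = 62674. Term for each stratum: Wₕ²sₕ²/nₕ.
Var(x̄_st) = 0.0000834812 + 0.0000845128 = 0.0001679941 → 0.0001680.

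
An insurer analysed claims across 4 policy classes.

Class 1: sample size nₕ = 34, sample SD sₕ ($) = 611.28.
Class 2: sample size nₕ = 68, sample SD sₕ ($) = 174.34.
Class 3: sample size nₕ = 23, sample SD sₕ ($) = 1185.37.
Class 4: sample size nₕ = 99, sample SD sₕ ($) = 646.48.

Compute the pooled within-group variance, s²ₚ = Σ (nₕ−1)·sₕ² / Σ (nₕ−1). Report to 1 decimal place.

Degrees of freedom: 33 + 67 + 22 + 98 = 220.
Σ(nₕ−1)sₕ² = 33·373663.2384 + 67·30394.4356 + 22·1405102.0369 + 98·417936.3904 = 86237325.1234.
s²ₚ = 86237325.1234 / 220 = 391987.841... → 391987.8.

391987.8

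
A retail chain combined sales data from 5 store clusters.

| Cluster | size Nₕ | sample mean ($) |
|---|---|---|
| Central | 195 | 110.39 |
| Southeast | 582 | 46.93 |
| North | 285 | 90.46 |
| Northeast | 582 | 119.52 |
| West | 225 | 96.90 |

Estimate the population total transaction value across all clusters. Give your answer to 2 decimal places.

165983.55

Central: 195·110.39 = 21526.05
Southeast: 582·46.93 = 27313.26
North: 285·90.46 = 25781.1
Northeast: 582·119.52 = 69560.64
West: 225·96.90 = 21802.5
τ̂ = Σ Nₕx̄ₕ = 165983.55.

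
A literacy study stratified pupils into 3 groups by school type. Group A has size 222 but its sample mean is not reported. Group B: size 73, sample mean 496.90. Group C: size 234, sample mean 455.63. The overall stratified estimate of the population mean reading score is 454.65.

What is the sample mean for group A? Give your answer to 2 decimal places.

439.72

N = 222 + 73 + 234 = 529.
Overall total = μ·N = 454.65·529 = 240509.85.
Subtract the known strata: 73·496.90 + 234·455.63 = 142891.12.
Remaining total for group A: 240509.85 − 142891.12 = 97618.73.
Divide by its size: 97618.73 / 222 = 439.7240... → 439.72.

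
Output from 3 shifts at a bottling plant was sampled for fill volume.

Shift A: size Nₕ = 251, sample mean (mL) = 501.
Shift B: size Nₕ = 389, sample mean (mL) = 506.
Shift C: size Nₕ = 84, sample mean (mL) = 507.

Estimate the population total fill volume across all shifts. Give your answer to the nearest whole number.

365173

Estimate total by summing Nₕ·x̄ₕ over strata.
251·501 + 389·506 + 84·507 = 125751 + 196834 + 42588 = 365173.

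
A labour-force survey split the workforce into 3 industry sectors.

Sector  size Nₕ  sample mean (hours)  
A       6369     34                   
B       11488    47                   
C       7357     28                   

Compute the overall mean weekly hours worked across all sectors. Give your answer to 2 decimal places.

38.17

N = 25214; weights Wₕ = Nₕ/N = (0.2526, 0.4556, 0.2918).
x̄_st = Σ Wₕ·x̄ₕ = 0.2526·34 + 0.4556·47 + 0.2918·28 ≈ 38.1724...
→ 38.17.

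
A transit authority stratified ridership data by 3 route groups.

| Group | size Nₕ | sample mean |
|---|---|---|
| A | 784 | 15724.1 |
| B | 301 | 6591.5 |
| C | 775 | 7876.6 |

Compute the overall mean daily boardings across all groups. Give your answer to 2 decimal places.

10976.40

x̄_st = (Σ Nₕx̄ₕ) / (Σ Nₕ) = (784·15724.1 + 301·6591.5 + 775·7876.6) / 1860
= 20416100.9 / 1860 = 10976.3983... → 10976.40.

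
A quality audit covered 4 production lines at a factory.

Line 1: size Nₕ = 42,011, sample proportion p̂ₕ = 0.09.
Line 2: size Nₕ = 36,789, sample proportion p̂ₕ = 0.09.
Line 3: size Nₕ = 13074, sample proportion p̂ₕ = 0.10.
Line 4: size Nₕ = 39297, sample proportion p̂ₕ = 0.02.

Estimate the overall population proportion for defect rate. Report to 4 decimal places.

0.0700

Wₕ = Nₕ/N with N = 131171: 0.3203, 0.2805, 0.0997, 0.2996.
p̂_st = 0.3203·0.09 + 0.2805·0.09 + 0.0997·0.10 + 0.2996·0.02 ≈ 0.070026... → 0.0700.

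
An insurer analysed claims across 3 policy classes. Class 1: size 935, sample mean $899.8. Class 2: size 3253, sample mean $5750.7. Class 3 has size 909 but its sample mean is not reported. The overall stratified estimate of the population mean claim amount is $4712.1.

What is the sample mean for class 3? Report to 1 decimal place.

4916.6

Σ Nₕx̄ₕ = N·μ, so 909·x̄_3 = 5097·4712.1 − (935·899.8 + 3253·5750.7).
= 24017573.7 − 19548340.1 = 4469233.6.
x̄_3 = 4469233.6 / 909 = 4916.649... → 4916.6.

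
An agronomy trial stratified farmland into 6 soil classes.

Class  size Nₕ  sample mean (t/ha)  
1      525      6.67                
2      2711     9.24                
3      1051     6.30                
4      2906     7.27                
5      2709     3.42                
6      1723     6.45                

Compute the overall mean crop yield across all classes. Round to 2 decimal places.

6.60

x̄_st = (Σ Nₕx̄ₕ) / (Σ Nₕ) = (525·6.67 + 2711·9.24 + 1051·6.30 + 2906·7.27 + 2709·3.42 + 1723·6.45) / 11625
= 76677.44 / 11625 = 6.5959... → 6.60.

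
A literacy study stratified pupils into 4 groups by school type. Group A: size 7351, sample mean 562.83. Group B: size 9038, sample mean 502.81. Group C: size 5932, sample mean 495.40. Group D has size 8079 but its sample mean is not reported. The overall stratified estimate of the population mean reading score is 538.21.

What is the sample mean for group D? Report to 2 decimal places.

586.84

N = 7351 + 9038 + 5932 + 8079 = 30400.
Overall total = μ·N = 538.21·30400 = 16361584.
Subtract the known strata: 7351·562.83 + 9038·502.81 + 5932·495.40 = 11620472.91.
Remaining total for group D: 16361584 − 11620472.91 = 4741111.09.
Divide by its size: 4741111.09 / 8079 = 586.8438... → 586.84.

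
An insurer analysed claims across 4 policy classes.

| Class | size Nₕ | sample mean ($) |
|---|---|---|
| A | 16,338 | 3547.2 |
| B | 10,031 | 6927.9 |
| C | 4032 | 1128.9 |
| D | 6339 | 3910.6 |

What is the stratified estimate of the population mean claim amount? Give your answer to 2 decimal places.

x̄_st = (Σ Nₕx̄ₕ) / (Σ Nₕ) = (16338·3547.2 + 10031·6927.9 + 4032·1128.9 + 6339·3910.6) / 36740
= 156788936.7 / 36740 = 4267.5269... → 4267.53.

4267.53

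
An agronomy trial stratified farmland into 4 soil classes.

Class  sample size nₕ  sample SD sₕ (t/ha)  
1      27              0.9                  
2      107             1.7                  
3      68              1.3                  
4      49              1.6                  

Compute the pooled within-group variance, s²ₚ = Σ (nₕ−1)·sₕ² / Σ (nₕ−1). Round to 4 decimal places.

1: (27−1)·0.9² = 26·0.81 = 21.06
2: (107−1)·1.7² = 106·2.89 = 306.34
3: (68−1)·1.3² = 67·1.69 = 113.23
4: (49−1)·1.6² = 48·2.56 = 122.88
Numerator = 563.51; denominator = Σ(nₕ−1) = 247.
s²ₚ = 563.51/247 = 2.281417... → 2.2814.

2.2814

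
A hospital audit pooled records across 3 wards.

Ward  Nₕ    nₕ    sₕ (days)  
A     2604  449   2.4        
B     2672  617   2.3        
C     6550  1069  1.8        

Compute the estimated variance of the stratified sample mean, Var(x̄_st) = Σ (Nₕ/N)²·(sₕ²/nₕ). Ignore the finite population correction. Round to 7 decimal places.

N = 11826. Term for each stratum: Wₕ²sₕ²/nₕ.
Var(x̄_st) = 0.0006219885 + 0.0004376911 + 0.0009297671 = 0.0019894466 → 0.0019894.

0.0019894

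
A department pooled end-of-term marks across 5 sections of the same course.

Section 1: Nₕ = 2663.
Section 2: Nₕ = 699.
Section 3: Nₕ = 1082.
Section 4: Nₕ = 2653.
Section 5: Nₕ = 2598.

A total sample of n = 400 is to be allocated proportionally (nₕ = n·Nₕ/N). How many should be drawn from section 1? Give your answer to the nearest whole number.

N = 2663 + 699 + 1082 + 2653 + 2598 = 9695.
n_1 = 400·2663/9695 = 109.871... → 110.

110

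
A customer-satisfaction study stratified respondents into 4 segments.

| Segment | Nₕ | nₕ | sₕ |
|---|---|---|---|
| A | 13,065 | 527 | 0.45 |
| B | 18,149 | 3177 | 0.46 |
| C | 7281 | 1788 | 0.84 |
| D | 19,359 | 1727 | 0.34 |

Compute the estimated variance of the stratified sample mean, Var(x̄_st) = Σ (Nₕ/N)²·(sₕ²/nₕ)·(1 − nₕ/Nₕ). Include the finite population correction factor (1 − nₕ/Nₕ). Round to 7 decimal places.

0.0000358

N = 57854; Wₕ = Nₕ/N.
segment A: (13065/57854)²·0.45²/527·(1 − 527/13065) = 0.0000188055
segment B: (18149/57854)²·0.46²/3177·(1 − 3177/18149) = 0.0000054071
segment C: (7281/57854)²·0.84²/1788·(1 − 1788/7281) = 0.0000047155
segment D: (19359/57854)²·0.34²/1727·(1 − 1727/19359) = 0.0000068263
Sum = 0.0000357544 → 0.0000358.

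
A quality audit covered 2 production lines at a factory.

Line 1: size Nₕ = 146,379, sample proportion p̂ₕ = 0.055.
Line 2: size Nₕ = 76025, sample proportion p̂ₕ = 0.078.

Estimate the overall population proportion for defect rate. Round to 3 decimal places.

0.063

Wₕ = Nₕ/N with N = 222404: 0.6582, 0.3418.
p̂_st = 0.6582·0.055 + 0.3418·0.078 ≈ 0.06286... → 0.063.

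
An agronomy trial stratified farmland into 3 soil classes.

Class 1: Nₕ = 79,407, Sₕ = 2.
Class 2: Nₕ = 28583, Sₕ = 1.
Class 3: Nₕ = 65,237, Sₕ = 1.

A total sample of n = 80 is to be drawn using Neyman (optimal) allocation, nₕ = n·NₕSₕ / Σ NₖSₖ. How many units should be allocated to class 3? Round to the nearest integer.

1: NₕSₕ = 79407·2 = 158814
2: NₕSₕ = 28583·1 = 28583
3: NₕSₕ = 65237·1 = 65237
Σ NₕSₕ = 252634.
n_3 = 80·65237/252634 = 20.658... → 21.

21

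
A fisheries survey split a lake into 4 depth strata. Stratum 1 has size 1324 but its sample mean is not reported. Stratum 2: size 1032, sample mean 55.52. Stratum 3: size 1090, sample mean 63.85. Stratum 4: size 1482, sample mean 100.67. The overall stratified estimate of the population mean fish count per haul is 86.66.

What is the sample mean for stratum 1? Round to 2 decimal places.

N = 1324 + 1032 + 1090 + 1482 = 4928.
Overall total = μ·N = 86.66·4928 = 427060.48.
Subtract the known strata: 1032·55.52 + 1090·63.85 + 1482·100.67 = 276086.08.
Remaining total for stratum 1: 427060.48 − 276086.08 = 150974.4.
Divide by its size: 150974.4 / 1324 = 114.0290... → 114.03.

114.03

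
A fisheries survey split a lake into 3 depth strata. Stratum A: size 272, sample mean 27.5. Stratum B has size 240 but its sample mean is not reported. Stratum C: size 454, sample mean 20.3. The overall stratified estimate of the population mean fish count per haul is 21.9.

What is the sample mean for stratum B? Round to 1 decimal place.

N = 272 + 240 + 454 = 966.
Overall total = μ·N = 21.9·966 = 21155.4.
Subtract the known strata: 272·27.5 + 454·20.3 = 16696.2.
Remaining total for stratum B: 21155.4 − 16696.2 = 4459.2.
Divide by its size: 4459.2 / 240 = 18.58 → 18.6.

18.6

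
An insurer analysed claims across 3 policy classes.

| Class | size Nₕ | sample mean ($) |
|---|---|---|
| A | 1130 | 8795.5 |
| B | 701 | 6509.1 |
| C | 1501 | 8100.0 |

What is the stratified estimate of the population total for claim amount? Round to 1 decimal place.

26659894.1

Estimate total by summing Nₕ·x̄ₕ over strata.
1130·8795.5 + 701·6509.1 + 1501·8100.0 = 9938915 + 4562879.1 + 12158100 = 26659894.1.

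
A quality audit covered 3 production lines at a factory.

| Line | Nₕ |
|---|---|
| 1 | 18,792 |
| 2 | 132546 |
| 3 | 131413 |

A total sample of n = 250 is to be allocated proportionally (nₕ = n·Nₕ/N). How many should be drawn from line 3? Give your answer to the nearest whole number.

Share of line 3 = 131413/282751 = 0.46477.
Allocate 250 × 0.46477 = 116.191... → 116.

116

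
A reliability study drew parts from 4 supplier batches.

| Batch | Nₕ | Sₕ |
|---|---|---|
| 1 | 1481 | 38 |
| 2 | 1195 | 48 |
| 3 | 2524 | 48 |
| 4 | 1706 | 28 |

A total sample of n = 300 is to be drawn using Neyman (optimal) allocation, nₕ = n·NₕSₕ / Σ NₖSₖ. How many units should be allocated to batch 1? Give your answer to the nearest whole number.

Σ NₕSₕ = 1481·38 + 1195·48 + 2524·48 + 1706·28 = 282558.
Share for 1: 56278/282558 = 0.19917.
n_1 = 300 × 0.19917 = 59.752... → 60.

60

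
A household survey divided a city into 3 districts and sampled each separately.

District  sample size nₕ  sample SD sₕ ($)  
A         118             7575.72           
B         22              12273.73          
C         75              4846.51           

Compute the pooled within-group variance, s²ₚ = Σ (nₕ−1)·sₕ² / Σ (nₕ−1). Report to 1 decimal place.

54794828.4

Degrees of freedom: 117 + 21 + 74 = 212.
Σ(nₕ−1)sₕ² = 117·57391533.5184 + 21·150644448.1129 + 74·23488659.1801 = 11616503611.3511.
s²ₚ = 11616503611.3511 / 212 = 54794828.355... → 54794828.4.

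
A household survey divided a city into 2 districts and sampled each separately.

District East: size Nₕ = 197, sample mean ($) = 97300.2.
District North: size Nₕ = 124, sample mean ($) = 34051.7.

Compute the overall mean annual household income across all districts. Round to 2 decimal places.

72867.76

N = 197 + 124 = 321.
Weight each subgroup mean by Nₕ/N and sum.
Σ Nₕx̄ₕ = 197·97300.2 + 124·34051.7 = 19168139.4 + 4222410.8 = 23390550.2.
Divide by N: 23390550.2 / 321 = 72867.7576... → 72867.76.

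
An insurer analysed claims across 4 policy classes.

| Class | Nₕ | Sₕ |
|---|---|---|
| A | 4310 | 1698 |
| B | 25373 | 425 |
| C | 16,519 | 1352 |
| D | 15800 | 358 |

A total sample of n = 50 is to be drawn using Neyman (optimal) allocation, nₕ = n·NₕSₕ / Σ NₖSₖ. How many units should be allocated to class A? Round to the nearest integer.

A: NₕSₕ = 4310·1698 = 7318380
B: NₕSₕ = 25373·425 = 10783525
C: NₕSₕ = 16519·1352 = 22333688
D: NₕSₕ = 15800·358 = 5656400
Σ NₕSₕ = 46091993.
n_A = 50·7318380/46091993 = 7.939... → 8.

8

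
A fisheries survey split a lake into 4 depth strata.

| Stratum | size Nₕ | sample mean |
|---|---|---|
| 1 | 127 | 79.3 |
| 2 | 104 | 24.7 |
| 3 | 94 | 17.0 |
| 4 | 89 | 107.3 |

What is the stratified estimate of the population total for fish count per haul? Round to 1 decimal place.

Population total = Σ Nₕ·x̄ₕ (each stratum's size times its mean).
127·79.3 + 104·24.7 + 94·17.0 + 89·107.3 = 10071.1 + 2568.8 + 1598 + 9549.7 = 23787.6.

23787.6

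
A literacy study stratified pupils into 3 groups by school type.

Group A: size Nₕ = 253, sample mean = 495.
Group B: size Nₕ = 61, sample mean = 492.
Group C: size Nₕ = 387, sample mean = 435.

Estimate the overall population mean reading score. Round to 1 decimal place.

x̄_st = (Σ Nₕx̄ₕ) / (Σ Nₕ) = (253·495 + 61·492 + 387·435) / 701
= 323592 / 701 = 461.615... → 461.6.

461.6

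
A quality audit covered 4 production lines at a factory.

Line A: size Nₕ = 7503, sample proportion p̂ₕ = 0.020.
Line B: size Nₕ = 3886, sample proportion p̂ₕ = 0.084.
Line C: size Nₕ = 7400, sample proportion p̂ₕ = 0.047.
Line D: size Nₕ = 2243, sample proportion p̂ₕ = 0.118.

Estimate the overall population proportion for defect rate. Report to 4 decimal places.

Wₕ = Nₕ/N with N = 21032: 0.3567, 0.1848, 0.3518, 0.1066.
p̂_st = 0.3567·0.020 + 0.1848·0.084 + 0.3518·0.047 + 0.1066·0.118 ≈ 0.051776... → 0.0518.

0.0518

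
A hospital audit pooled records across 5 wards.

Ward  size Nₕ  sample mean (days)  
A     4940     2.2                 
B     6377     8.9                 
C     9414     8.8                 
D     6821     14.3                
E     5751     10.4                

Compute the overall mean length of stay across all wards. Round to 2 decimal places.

N = 4940 + 6377 + 9414 + 6821 + 5751 = 33303.
The stratified mean weights each stratum mean by its population share Nₕ/N.
Σ Nₕx̄ₕ = 4940·2.2 + 6377·8.9 + 9414·8.8 + 6821·14.3 + 5751·10.4 = 10868 + 56755.3 + 82843.2 + 97540.3 + 59810.4 = 307817.2.
Divide by N: 307817.2 / 33303 = 9.2429... → 9.24.

9.24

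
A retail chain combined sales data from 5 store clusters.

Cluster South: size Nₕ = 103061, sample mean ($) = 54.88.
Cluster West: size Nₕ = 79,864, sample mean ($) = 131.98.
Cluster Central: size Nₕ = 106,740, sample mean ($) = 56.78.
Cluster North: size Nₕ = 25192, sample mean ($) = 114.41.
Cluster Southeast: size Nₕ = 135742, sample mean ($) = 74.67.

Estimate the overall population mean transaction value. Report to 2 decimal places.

78.29

N = 103061 + 79864 + 106740 + 25192 + 135742 = 450599.
Overall mean = Σ (Nₕ/N)·x̄ₕ — weight by population share, not a simple average.
Σ Nₕx̄ₕ = 103061·54.88 + 79864·131.98 + 106740·56.78 + 25192·114.41 + 135742·74.67 = 5655987.68 + 10540450.72 + 6060697.2 + 2882216.72 + 10135855.14 = 35275207.46.
Divide by N: 35275207.46 / 450599 = 78.2851... → 78.29.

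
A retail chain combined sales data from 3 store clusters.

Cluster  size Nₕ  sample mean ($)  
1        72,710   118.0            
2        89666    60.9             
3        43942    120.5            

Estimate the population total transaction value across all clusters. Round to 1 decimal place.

19335450.4

1: 72710·118.0 = 8579780
2: 89666·60.9 = 5460659.4
3: 43942·120.5 = 5295011
τ̂ = Σ Nₕx̄ₕ = 19335450.4.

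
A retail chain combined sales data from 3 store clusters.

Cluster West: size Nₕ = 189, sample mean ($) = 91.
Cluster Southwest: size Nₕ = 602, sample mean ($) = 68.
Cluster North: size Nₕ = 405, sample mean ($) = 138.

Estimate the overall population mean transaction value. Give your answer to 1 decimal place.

N = 1196; weights Wₕ = Nₕ/N = (0.1580, 0.5033, 0.3386).
x̄_st = Σ Wₕ·x̄ₕ = 0.1580·91 + 0.5033·68 + 0.3386·138 ≈ 95.339...
→ 95.3.

95.3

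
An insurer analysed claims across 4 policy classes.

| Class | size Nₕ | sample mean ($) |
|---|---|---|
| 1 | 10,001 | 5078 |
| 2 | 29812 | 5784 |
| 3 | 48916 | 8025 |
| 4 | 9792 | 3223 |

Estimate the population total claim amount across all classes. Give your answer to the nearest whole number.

647328202

Population total = Σ Nₕ·x̄ₕ (each stratum's size times its mean).
10001·5078 + 29812·5784 + 48916·8025 + 9792·3223 = 50785078 + 172432608 + 392550900 + 31559616 = 647328202.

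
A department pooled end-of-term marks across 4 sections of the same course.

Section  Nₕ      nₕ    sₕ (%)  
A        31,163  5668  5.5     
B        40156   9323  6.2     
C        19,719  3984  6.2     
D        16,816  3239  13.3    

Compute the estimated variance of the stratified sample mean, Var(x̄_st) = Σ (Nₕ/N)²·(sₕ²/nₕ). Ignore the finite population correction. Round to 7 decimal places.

0.0026672

N = 107854. Term for each stratum: Wₕ²sₕ²/nₕ.
Var(x̄_st) = 0.0004455552 + 0.0005715524 + 0.0003225235 + 0.0013275938 = 0.0026672249 → 0.0026672.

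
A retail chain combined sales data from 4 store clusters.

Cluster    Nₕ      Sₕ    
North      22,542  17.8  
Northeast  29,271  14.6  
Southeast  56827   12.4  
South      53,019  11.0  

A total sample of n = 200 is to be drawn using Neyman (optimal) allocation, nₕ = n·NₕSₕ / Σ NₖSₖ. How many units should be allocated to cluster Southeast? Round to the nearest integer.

Σ NₕSₕ = 22542·17.8 + 29271·14.6 + 56827·12.4 + 53019·11.0 = 2116468.
Share for Southeast: 704654.8/2116468 = 0.33294.
n_Southeast = 200 × 0.33294 = 66.588... → 67.

67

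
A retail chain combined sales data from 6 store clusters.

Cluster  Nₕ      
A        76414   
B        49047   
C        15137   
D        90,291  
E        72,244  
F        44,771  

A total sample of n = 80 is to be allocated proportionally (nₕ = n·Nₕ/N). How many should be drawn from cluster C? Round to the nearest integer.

Share of cluster C = 15137/347904 = 0.04351.
Allocate 80 × 0.04351 = 3.481... → 3.

3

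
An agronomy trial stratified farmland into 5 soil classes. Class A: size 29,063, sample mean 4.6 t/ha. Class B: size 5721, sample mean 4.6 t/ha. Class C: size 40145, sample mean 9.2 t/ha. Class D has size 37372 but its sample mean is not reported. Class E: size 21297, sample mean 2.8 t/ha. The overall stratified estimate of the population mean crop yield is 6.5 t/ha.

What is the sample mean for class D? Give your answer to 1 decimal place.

7.5

Σ Nₕx̄ₕ = N·μ, so 37372·x̄_D = 133598·6.5 − (29063·4.6 + 5721·4.6 + 40145·9.2 + 21297·2.8).
= 868387 − 588972 = 279415.
x̄_D = 279415 / 37372 = 7.477... → 7.5.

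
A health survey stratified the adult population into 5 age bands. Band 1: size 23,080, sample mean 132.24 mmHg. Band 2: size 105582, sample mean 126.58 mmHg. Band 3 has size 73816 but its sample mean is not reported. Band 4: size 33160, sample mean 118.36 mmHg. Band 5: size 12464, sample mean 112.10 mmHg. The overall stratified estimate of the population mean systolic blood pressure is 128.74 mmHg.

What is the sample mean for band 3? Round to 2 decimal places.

138.21

N = 23080 + 105582 + 73816 + 33160 + 12464 = 248102.
Overall total = μ·N = 128.74·248102 = 31940651.48.
Subtract the known strata: 23080·132.24 + 105582·126.58 + 33160·118.36 + 12464·112.10 = 21738700.76.
Remaining total for band 3: 31940651.48 − 21738700.76 = 10201950.72.
Divide by its size: 10201950.72 / 73816 = 138.2079... → 138.21.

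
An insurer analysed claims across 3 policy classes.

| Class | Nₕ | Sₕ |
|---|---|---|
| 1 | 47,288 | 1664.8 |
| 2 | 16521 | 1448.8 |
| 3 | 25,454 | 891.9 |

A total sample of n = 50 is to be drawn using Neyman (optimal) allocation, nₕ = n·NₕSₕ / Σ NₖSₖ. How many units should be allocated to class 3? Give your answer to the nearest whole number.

9

1: NₕSₕ = 47288·1664.8 = 78725062.4
2: NₕSₕ = 16521·1448.8 = 23935624.8
3: NₕSₕ = 25454·891.9 = 22702422.6
Σ NₕSₕ = 125363109.8.
n_3 = 50·22702422.6/125363109.8 = 9.055... → 9.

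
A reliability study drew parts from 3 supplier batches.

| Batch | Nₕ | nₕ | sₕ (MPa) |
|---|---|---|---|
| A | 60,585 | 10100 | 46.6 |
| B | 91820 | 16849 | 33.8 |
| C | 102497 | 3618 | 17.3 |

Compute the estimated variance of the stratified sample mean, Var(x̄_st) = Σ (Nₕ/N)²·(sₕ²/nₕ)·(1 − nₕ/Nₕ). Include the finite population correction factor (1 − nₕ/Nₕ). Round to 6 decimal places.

0.030208

N = 254902. Term for each stratum: Wₕ²sₕ²/nₕ·(1−nₕ/Nₕ).
Var(x̄_st) = 0.010121187 + 0.007183620 + 0.012903050 = 0.030207857 → 0.030208.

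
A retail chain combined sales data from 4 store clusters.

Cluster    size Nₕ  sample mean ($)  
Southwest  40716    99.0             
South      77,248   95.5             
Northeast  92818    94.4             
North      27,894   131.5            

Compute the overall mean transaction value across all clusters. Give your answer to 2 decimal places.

N = 238676; weights Wₕ = Nₕ/N = (0.1706, 0.3237, 0.3889, 0.1169).
x̄_st = Σ Wₕ·x̄ₕ = 0.1706·99.0 + 0.3237·95.5 + 0.3889·94.4 + 0.1169·131.5 ≈ 99.8766...
→ 99.88.

99.88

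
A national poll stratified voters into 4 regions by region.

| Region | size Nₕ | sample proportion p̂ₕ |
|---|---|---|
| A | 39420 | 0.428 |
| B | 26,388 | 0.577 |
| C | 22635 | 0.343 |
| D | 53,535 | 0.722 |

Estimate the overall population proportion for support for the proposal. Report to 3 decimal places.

N = 39420 + 26388 + 22635 + 53535 = 141978.
Overall proportion = Σ (Nₕ/N)·p̂ₕ.
Σ Nₕp̂ₕ = 16871.76 + 15225.876 + 7763.805 + 38652.27 = 78513.711.
78513.711 / 141978 = 0.55300... → 0.553.

0.553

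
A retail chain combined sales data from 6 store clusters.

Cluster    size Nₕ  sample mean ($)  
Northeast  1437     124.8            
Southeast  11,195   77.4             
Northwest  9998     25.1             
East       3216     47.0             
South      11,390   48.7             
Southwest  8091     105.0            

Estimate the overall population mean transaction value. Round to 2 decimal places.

62.92

N = 1437 + 11195 + 9998 + 3216 + 11390 + 8091 = 45327.
Weight each subgroup mean by Nₕ/N and sum.
Σ Nₕx̄ₕ = 1437·124.8 + 11195·77.4 + 9998·25.1 + 3216·47.0 + 11390·48.7 + 8091·105.0 = 179337.6 + 866493 + 250949.8 + 151152 + 554693 + 849555 = 2852180.4.
Divide by N: 2852180.4 / 45327 = 62.9245... → 62.92.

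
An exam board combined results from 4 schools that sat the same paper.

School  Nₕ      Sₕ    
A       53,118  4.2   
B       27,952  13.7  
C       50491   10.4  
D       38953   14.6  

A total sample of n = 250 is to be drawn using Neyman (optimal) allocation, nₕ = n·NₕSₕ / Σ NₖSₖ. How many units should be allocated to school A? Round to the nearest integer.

Σ NₕSₕ = 53118·4.2 + 27952·13.7 + 50491·10.4 + 38953·14.6 = 1699858.2.
Share for A: 223095.6/1699858.2 = 0.13124.
n_A = 250 × 0.13124 = 32.811... → 33.

33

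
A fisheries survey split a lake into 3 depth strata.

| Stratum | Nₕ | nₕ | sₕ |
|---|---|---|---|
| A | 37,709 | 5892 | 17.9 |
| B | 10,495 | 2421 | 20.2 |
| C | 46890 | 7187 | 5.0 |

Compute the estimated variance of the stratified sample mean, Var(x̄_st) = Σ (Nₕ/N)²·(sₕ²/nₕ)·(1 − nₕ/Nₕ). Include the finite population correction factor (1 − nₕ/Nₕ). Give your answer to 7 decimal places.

N = 95094. Term for each stratum: Wₕ²sₕ²/nₕ·(1−nₕ/Nₕ).
Var(x̄_st) = 0.0072150831 + 0.0015793301 + 0.0007161264 = 0.0095105396 → 0.0095105.

0.0095105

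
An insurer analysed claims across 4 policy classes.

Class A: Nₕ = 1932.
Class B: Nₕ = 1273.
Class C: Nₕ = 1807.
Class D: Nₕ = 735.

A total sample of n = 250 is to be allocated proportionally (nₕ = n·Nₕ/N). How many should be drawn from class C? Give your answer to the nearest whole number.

79

Share of class C = 1807/5747 = 0.31442.
Allocate 250 × 0.31442 = 78.606... → 79.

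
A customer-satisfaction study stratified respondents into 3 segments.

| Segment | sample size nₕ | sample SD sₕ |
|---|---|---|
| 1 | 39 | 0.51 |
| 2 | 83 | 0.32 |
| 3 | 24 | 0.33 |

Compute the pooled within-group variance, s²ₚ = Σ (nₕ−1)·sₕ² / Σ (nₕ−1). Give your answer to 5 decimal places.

0.14535

1: (39−1)·0.51² = 38·0.2601 = 9.8838
2: (83−1)·0.32² = 82·0.1024 = 8.3968
3: (24−1)·0.33² = 23·0.1089 = 2.5047
Numerator = 20.7853; denominator = Σ(nₕ−1) = 143.
s²ₚ = 20.7853/143 = 0.1453517... → 0.14535.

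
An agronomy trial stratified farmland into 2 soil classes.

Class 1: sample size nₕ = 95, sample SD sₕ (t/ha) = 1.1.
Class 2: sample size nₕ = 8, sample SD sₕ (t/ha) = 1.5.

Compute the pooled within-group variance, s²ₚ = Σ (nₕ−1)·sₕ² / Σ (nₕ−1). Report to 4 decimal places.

1: (95−1)·1.1² = 94·1.21 = 113.74
2: (8−1)·1.5² = 7·2.25 = 15.75
Numerator = 129.49; denominator = Σ(nₕ−1) = 101.
s²ₚ = 129.49/101 = 1.282079... → 1.2821.

1.2821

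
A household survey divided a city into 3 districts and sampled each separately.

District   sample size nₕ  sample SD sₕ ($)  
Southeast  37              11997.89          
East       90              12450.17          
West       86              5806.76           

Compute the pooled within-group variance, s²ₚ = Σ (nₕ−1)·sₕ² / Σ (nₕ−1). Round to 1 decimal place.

Southeast: (37−1)·11997.89² = 36·143949364.4521 = 5182177120.2756
East: (90−1)·12450.17² = 89·155006733.0289 = 13795599239.5721
West: (86−1)·5806.76² = 85·33718461.6976 = 2866069244.296
Numerator = 21843845604.1437; denominator = Σ(nₕ−1) = 210.
s²ₚ = 21843845604.1437/210 = 104018312.401... → 104018312.4.

104018312.4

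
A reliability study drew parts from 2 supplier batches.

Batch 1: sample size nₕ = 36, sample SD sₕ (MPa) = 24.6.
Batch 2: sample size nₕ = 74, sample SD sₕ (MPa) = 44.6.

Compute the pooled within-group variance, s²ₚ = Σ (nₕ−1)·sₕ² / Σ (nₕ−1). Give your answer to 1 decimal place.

1: (36−1)·24.6² = 35·605.16 = 21180.6
2: (74−1)·44.6² = 73·1989.16 = 145208.68
Numerator = 166389.28; denominator = Σ(nₕ−1) = 108.
s²ₚ = 166389.28/108 = 1540.641... → 1540.6.

1540.6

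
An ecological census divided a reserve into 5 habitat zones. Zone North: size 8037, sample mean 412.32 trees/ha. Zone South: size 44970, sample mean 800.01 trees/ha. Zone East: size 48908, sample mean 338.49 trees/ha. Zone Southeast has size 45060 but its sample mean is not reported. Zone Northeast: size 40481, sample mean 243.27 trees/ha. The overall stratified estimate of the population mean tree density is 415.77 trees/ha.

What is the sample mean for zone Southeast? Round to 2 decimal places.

271.76

N = 8037 + 44970 + 48908 + 45060 + 40481 = 187456.
Overall total = μ·N = 415.77·187456 = 77938581.12.
Subtract the known strata: 8037·412.32 + 44970·800.01 + 48908·338.49 + 40481·243.27 = 65692947.33.
Remaining total for zone Southeast: 77938581.12 − 65692947.33 = 12245633.79.
Divide by its size: 12245633.79 / 45060 = 271.7628... → 271.76.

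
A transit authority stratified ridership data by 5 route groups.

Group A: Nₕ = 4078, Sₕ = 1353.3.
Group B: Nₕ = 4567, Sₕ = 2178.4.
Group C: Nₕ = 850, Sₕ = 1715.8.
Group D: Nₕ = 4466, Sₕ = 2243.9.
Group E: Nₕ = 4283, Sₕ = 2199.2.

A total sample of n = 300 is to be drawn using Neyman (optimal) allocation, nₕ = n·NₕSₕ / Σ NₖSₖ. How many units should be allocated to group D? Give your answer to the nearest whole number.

83

Σ NₕSₕ = 4078·1353.3 + 4567·2178.4 + 850·1715.8 + 4466·2243.9 + 4283·2199.2 = 36366371.2.
Share for D: 10021257.4/36366371.2 = 0.27556.
n_D = 300 × 0.27556 = 82.669... → 83.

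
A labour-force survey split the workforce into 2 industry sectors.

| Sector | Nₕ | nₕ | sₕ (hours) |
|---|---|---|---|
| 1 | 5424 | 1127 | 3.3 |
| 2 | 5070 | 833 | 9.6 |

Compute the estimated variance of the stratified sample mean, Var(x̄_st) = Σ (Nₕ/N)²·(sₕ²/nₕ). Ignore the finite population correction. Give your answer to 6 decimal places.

0.028406

N = 10494; Wₕ = Nₕ/N.
sector 1: (5424/10494)²·3.3²/1127 = 0.002581435
sector 2: (5070/10494)²·9.6²/833 = 0.025824461
Sum = 0.028405896 → 0.028406.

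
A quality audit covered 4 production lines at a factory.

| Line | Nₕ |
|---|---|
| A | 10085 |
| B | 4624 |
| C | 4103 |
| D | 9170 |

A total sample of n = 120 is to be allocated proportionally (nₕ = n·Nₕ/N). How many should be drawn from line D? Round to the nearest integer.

N = 10085 + 4624 + 4103 + 9170 = 27982.
n_D = 120·9170/27982 = 39.325... → 39.

39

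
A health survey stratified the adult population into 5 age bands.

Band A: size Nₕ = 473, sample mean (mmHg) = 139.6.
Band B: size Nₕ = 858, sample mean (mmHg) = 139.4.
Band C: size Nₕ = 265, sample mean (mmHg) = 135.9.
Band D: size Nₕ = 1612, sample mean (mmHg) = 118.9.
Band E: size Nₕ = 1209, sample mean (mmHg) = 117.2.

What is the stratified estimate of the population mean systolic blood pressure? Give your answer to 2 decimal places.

125.65

x̄_st = (Σ Nₕx̄ₕ) / (Σ Nₕ) = (473·139.6 + 858·139.4 + 265·135.9 + 1612·118.9 + 1209·117.2) / 4417
= 555011.1 / 4417 = 125.6534... → 125.65.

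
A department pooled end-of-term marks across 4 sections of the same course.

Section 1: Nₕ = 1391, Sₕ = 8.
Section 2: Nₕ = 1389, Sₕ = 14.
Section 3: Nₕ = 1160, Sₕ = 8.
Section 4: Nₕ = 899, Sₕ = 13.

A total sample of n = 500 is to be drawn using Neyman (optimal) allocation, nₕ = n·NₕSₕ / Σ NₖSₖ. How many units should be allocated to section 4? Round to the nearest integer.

Σ NₕSₕ = 1391·8 + 1389·14 + 1160·8 + 899·13 = 51541.
Share for 4: 11687/51541 = 0.22675.
n_4 = 500 × 0.22675 = 113.376... → 113.

113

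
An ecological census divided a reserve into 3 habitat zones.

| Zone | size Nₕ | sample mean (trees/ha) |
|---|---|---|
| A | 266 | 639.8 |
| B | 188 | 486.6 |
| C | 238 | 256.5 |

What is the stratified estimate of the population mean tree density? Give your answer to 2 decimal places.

466.35

N = 266 + 188 + 238 = 692.
Overall mean = Σ (Nₕ/N)·x̄ₕ — weight by population share, not a simple average.
Σ Nₕx̄ₕ = 266·639.8 + 188·486.6 + 238·256.5 = 170186.8 + 91480.8 + 61047 = 322714.6.
Divide by N: 322714.6 / 692 = 466.3506... → 466.35.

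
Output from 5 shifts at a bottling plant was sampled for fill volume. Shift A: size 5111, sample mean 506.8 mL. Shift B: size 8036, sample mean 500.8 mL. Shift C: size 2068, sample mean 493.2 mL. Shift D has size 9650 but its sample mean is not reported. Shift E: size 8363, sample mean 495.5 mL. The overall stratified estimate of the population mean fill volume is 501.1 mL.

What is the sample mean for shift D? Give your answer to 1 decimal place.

504.9

Σ Nₕx̄ₕ = N·μ, so 9650·x̄_D = 33228·501.1 − (5111·506.8 + 8036·500.8 + 2068·493.2 + 8363·495.5).
= 16650550.8 − 11778487.7 = 4872063.1.
x̄_D = 4872063.1 / 9650 = 504.877... → 504.9.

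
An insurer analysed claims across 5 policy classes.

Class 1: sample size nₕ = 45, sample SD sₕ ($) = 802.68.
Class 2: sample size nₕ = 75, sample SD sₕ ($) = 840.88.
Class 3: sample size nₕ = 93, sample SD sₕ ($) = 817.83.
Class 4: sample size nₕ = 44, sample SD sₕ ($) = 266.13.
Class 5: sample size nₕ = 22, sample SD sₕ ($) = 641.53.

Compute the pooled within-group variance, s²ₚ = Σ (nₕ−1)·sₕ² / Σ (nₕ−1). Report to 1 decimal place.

1: (45−1)·802.68² = 44·644295.1824 = 28348988.0256
2: (75−1)·840.88² = 74·707079.1744 = 52323858.9056
3: (93−1)·817.83² = 92·668845.9089 = 61533823.6188
4: (44−1)·266.13² = 43·70825.1769 = 3045482.6067
5: (22−1)·641.53² = 21·411560.7409 = 8642775.5589
Numerator = 153894928.7156; denominator = Σ(nₕ−1) = 274.
s²ₚ = 153894928.7156/274 = 561660.324... → 561660.3.

561660.3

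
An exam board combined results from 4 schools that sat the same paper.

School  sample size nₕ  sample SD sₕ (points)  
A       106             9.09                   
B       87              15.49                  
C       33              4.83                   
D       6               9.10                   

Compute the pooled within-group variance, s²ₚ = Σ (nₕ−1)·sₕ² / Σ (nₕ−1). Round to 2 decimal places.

Degrees of freedom: 105 + 86 + 32 + 5 = 228.
Σ(nₕ−1)sₕ² = 105·82.6281 + 86·239.9401 + 32·23.3289 + 5·82.81 = 30471.3739.
s²ₚ = 30471.3739 / 228 = 133.6464... → 133.65.

133.65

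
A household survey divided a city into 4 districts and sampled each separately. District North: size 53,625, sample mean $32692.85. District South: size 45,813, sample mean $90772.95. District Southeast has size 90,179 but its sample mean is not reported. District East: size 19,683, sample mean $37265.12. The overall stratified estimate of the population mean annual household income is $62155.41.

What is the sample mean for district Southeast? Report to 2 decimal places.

70569.67

Σ Nₕx̄ₕ = N·μ, so 90179·x̄_Southeast = 209300·62155.41 − (53625·32692.85 + 45813·90772.95 + 19683·37265.12).
= 13009127313 − 6645224596.56 = 6363902716.44.
x̄_Southeast = 6363902716.44 / 90179 = 70569.6749... → 70569.67.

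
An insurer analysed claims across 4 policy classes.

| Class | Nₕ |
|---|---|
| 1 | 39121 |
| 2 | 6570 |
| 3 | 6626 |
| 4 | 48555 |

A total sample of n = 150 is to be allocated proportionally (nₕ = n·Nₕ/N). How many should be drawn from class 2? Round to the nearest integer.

10

N = 39121 + 6570 + 6626 + 48555 = 100872.
n_2 = 150·6570/100872 = 9.770... → 10.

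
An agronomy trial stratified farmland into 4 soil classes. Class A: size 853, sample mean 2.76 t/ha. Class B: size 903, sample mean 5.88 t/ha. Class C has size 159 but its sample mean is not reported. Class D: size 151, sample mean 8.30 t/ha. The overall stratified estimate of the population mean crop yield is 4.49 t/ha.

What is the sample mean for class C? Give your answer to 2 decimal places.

2.26

N = 853 + 903 + 159 + 151 = 2066.
Overall total = μ·N = 4.49·2066 = 9276.34.
Subtract the known strata: 853·2.76 + 903·5.88 + 151·8.30 = 8917.22.
Remaining total for class C: 9276.34 − 8917.22 = 359.12.
Divide by its size: 359.12 / 159 = 2.2586... → 2.26.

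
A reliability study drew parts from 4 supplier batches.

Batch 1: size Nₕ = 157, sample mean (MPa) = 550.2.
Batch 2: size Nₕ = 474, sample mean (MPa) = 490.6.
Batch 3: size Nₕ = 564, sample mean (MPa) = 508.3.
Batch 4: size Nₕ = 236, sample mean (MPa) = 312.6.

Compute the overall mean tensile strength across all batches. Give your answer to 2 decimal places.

474.76

N = 1431; weights Wₕ = Nₕ/N = (0.1097, 0.3312, 0.3941, 0.1649).
x̄_st = Σ Wₕ·x̄ₕ = 0.1097·550.2 + 0.3312·490.6 + 0.3941·508.3 + 0.1649·312.6 ≈ 474.7593...
→ 474.76.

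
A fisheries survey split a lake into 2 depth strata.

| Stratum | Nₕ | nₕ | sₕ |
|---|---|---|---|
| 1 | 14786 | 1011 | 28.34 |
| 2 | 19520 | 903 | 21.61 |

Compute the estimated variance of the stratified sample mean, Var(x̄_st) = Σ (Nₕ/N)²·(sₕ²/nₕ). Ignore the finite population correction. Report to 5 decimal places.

N = 34306. Term for each stratum: Wₕ²sₕ²/nₕ.
Var(x̄_st) = 0.14757397 + 0.16743307 = 0.31500705 → 0.31501.

0.31501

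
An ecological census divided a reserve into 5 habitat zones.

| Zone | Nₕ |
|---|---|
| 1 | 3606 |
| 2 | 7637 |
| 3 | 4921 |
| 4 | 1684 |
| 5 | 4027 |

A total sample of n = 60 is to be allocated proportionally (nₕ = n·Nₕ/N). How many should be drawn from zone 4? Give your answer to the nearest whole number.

N = 3606 + 7637 + 4921 + 1684 + 4027 = 21875.
n_4 = 60·1684/21875 = 4.619... → 5.

5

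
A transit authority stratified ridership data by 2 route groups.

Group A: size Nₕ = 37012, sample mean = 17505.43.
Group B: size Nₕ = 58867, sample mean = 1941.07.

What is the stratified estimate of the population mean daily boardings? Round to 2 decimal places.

N = 95879; weights Wₕ = Nₕ/N = (0.3860, 0.6140).
x̄_st = Σ Wₕ·x̄ₕ = 0.3860·17505.43 + 0.6140·1941.07 ≈ 7949.3522...
→ 7949.35.

7949.35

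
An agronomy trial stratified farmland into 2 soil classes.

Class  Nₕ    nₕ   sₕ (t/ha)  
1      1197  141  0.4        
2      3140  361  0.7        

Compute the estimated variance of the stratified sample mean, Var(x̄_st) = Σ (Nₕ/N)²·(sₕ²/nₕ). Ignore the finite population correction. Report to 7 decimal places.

0.0007979

N = 4337; Wₕ = Nₕ/N.
class 1: (1197/4337)²·0.4²/141 = 0.0000864391
class 2: (3140/4337)²·0.7²/361 = 0.0007114909
Sum = 0.0007979300 → 0.0007979.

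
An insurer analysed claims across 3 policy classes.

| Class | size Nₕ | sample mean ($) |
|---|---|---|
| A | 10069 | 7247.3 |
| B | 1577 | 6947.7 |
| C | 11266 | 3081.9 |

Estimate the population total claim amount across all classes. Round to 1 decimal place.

A: 10069·7247.3 = 72973063.7
B: 1577·6947.7 = 10956522.9
C: 11266·3081.9 = 34720685.4
τ̂ = Σ Nₕx̄ₕ = 118650272.0.

118650272.0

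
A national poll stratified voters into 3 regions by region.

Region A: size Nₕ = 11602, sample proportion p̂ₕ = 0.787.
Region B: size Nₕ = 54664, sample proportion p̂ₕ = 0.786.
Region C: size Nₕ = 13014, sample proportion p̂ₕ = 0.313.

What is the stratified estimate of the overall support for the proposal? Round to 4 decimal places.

N = 11602 + 54664 + 13014 = 79280.
Overall proportion = Σ (Nₕ/N)·p̂ₕ.
Σ Nₕp̂ₕ = 9130.774 + 42965.904 + 4073.382 = 56170.06.
56170.06 / 79280 = 0.708502... → 0.7085.

0.7085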